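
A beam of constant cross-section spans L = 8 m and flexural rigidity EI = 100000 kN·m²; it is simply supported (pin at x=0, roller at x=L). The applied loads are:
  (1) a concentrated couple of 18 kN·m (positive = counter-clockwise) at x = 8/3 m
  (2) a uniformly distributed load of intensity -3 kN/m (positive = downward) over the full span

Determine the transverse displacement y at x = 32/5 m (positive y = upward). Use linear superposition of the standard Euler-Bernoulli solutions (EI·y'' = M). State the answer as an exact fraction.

y(32/5) = 2326/1953125 m

Load 1 — applied couple M₀=18 kN·m at a=8/3 m (b=L-a=16/3):
  y_1 = (M₀x³/(6L)-M₀(x-a)²/2+C₁x)/EI  [x>a] with C₁=M₀(3b²-L²)/(6L)=8 = (18·(32/5)³/(6·8)-18·((32/5)-(8/3))²/2+8·(32/5))/100000 = 94/390625 m
Load 2 — uniform load w=-3 kN/m over full span:
  y_2 = -wx(L³-2Lx²+x³)/(24EI) = -(-3)·(32/5)·(8³-2·8·(32/5)²+(32/5)³)/(24·100000) = 1856/1953125 m
Superposition: y = Σ y_i = 2326/1953125 m ≈ 0.001191 m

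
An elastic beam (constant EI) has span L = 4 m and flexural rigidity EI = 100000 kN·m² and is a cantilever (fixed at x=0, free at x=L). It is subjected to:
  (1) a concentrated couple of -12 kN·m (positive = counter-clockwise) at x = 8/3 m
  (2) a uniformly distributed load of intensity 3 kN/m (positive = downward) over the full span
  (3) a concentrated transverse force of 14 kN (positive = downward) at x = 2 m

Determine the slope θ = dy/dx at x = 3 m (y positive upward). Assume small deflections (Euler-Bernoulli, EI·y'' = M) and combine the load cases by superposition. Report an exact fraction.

Load 1 — applied couple M₀=-12 kN·m at a=8/3 m (b=L-a=4/3):
  θ_1 = M₀a/EI  [x>a] = (-12)·(8/3)/100000 = -1/3125 rad
Load 2 — uniform load w=3 kN/m over full span:
  θ_2 = -wx(x²-3Lx+3L²)/(6EI) = -3·3·(3²-3·4·3+3·4²)/(6·100000) = -63/200000 rad
Load 3 — point force P=14 kN at a=2 m (b=L-a=2):
  θ_3 = -Pa²/(2EI)  [x>a] = -14·2²/(2·100000) = -7/25000 rad
Superposition: θ = Σ θ_i = -183/200000 rad ≈ -0.000915 rad

θ(3) = -183/200000 rad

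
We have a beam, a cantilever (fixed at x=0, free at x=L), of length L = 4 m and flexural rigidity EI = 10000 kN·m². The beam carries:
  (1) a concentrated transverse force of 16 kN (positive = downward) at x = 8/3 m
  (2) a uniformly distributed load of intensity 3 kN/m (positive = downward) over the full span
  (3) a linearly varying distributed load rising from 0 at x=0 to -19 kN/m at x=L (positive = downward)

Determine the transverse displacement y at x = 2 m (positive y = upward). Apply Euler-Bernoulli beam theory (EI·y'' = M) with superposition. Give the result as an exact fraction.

Load 1 — point force P=16 kN at a=8/3 m (b=L-a=4/3):
  y_1 = -Px²(3a-x)/(6EI)  [x≤a] = -16·2²·(3·(8/3)-2)/(6·10000) = -4/625 m
Load 2 — uniform load w=3 kN/m over full span:
  y_2 = -wx²(x²-4Lx+6L²)/(24EI) = -3·2²·(2²-4·4·2+6·4²)/(24·10000) = -17/5000 m
Load 3 — triangular load w₀=-19 kN/m (0→w₀ over full span):
  y_3 = (w₀Lx³/12-w₀L²x²/6-w₀x⁵/(120L))/EI = ((-19)·4·2³/12-(-19)·4²·2²/6-(-19)·2⁵/(120·4))/10000 = 2299/150000 m
Superposition: y = Σ y_i = 829/150000 m ≈ 0.005527 m

y(2) = 829/150000 m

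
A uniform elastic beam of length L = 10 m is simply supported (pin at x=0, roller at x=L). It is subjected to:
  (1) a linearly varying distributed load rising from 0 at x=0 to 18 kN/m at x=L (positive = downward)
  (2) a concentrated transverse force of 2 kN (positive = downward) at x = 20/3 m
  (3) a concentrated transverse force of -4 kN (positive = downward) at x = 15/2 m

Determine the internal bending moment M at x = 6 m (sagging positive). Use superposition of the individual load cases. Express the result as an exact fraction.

Load 1 — triangular load w₀=18 kN/m (0→w₀ over full span):
  M_1 = w₀Lx/6 - w₀x³/(6L) = 18·10·6/6 - 18·6³/(6·10) = 576/5 kN·m
Load 2 — point force P=2 kN at a=20/3 m (b=L-a=10/3):
  M_2 = Pbx/L  [x≤a] = 2·(10/3)·6/10 = 4 kN·m
Load 3 — point force P=-4 kN at a=15/2 m (b=L-a=5/2):
  M_3 = Pbx/L  [x≤a] = (-4)·(5/2)·6/10 = -6 kN·m
Superposition: M = Σ M_i = 566/5 kN·m ≈ 113.200000 kN·m

M(6) = 566/5 kN·m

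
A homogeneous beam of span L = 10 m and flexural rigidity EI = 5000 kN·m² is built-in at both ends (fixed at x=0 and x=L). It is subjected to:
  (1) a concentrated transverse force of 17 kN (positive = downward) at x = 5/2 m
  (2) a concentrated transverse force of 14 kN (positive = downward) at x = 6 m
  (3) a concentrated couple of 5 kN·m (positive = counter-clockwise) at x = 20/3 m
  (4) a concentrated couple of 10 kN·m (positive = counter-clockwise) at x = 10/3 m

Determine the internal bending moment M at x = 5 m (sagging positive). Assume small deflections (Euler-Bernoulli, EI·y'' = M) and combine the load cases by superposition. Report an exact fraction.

M(5) = 3563/240 kN·m

Load 1 — point force P=17 kN at a=5/2 m (b=L-a=15/2):
  M_1 = Pa²(a+3b)(L-x)/L³ - Pa²b/L²  [x>a] = 17·(5/2)²·((5/2)+3·(15/2))·(10-5)/10³ - 17·(5/2)²·(15/2)/10² = 85/16 kN·m
Load 2 — point force P=14 kN at a=6 m (b=L-a=4):
  M_2 = Pb²(3a+b)x/L³ - Pab²/L²  [x≤a] = 14·4²·(3·6+4)·5/10³ - 14·6·4²/10² = 56/5 kN·m
Load 3 — applied couple M₀=5 kN·m at a=20/3 m (b=L-a=10/3):
  M_3 = R_Ax - M_A  [x≤a] with R_A=2/3, M_A=5/3 = (2/3)·5 - (5/3) = 5/3 kN·m
Load 4 — applied couple M₀=10 kN·m at a=10/3 m (b=L-a=20/3):
  M_4 = R_Ax - M_A - M₀  [x>a] with R_A=4/3, M_A=0 = (4/3)·5 - 0 - 10 = -10/3 kN·m
Superposition: M = Σ M_i = 3563/240 kN·m ≈ 14.845833 kN·m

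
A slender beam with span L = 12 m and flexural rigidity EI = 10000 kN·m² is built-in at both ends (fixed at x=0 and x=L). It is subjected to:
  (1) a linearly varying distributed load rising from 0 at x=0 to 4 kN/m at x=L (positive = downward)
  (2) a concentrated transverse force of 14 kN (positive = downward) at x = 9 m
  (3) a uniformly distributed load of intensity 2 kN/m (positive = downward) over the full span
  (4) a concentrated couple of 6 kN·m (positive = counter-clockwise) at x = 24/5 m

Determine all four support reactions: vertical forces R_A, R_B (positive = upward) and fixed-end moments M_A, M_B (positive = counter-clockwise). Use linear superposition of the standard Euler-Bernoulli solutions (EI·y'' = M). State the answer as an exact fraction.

Load 1 — triangular load w₀=4 kN/m (0→w₀ over full span):
  R_A = 3w₀L/20 = 3·4·12/20 = 36/5 kN
  M_A = w₀L²/30 = 4·12²/30 = 96/5 kN·m
  R_B = 7w₀L/20 = 7·4·12/20 = 84/5 kN
  M_B = -w₀L²/20 = -4·12²/20 = -144/5 kN·m
Load 2 — point force P=14 kN at a=9 m (b=L-a=3):
  R_A = Pb²(3a+b)/L³ = 14·3²·(3·9+3)/12³ = 35/16 kN
  M_A = Pab²/L² = 14·9·3²/12² = 63/8 kN·m
  R_B = Pa²(a+3b)/L³ = 14·9²·(9+3·3)/12³ = 189/16 kN
  M_B = -Pa²b/L² = -14·9²·3/12² = -189/8 kN·m
Load 3 — uniform load w=2 kN/m over full span:
  R_A = wL/2 = 2·12/2 = 12 kN
  M_A = wL²/12 = 2·12²/12 = 24 kN·m
  R_B = wL/2 = 2·12/2 = 12 kN
  M_B = -wL²/12 = -2·12²/12 = -24 kN·m
Load 4 — applied couple M₀=6 kN·m at a=24/5 m (b=L-a=36/5):
  R_A = 6M₀ab/L³ = 6·6·(24/5)·(36/5)/12³ = 18/25 kN
  M_A = M₀b(2a-b)/L² = 6·(36/5)·(2·(24/5)-(36/5))/12² = 18/25 kN·m
  R_B = -6M₀ab/L³ = -6·6·(24/5)·(36/5)/12³ = -18/25 kN
  M_B = M₀a(2b-a)/L² = 6·(24/5)·(2·(36/5)-(24/5))/12² = 48/25 kN·m
Superposition: R_A = 8843/400 kN, M_A = 10359/200 kN·m, R_B = 15957/400 kN, M_B = -14901/200 kN·m

R_A = 8843/400 kN, M_A = 10359/200 kN·m, R_B = 15957/400 kN, M_B = -14901/200 kN·m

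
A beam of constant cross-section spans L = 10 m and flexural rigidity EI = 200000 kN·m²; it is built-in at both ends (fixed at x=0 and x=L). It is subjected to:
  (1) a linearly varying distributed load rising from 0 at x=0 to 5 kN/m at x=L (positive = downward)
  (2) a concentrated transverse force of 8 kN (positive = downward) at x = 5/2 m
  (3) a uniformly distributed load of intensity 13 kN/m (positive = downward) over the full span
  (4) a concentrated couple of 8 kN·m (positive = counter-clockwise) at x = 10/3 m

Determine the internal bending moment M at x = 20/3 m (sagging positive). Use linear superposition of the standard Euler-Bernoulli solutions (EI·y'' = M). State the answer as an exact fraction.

Load 1 — triangular load w₀=5 kN/m (0→w₀ over full span):
  M_1 = 3w₀Lx/20 - w₀L²/30 - w₀x³/(6L) = 3·5·10·(20/3)/20 - 5·10²/30 - 5·(20/3)³/(6·10) = 700/81 kN·m
Load 2 — point force P=8 kN at a=5/2 m (b=L-a=15/2):
  M_2 = Pa²(a+3b)(L-x)/L³ - Pa²b/L²  [x>a] = 8·(5/2)²·((5/2)+3·(15/2))·(10-(20/3))/10³ - 8·(5/2)²·(15/2)/10² = 5/12 kN·m
Load 3 — uniform load w=13 kN/m over full span:
  M_3 = wLx/2 - wL²/12 - wx²/2 = 13·10·(20/3)/2 - 13·10²/12 - 13·(20/3)²/2 = 325/9 kN·m
Load 4 — applied couple M₀=8 kN·m at a=10/3 m (b=L-a=20/3):
  M_4 = R_Ax - M_A - M₀  [x>a] with R_A=16/15, M_A=0 = (16/15)·(20/3) - 0 - 8 = -8/9 kN·m
Superposition: M = Σ M_i = 14347/324 kN·m ≈ 44.280864 kN·m

M(20/3) = 14347/324 kN·m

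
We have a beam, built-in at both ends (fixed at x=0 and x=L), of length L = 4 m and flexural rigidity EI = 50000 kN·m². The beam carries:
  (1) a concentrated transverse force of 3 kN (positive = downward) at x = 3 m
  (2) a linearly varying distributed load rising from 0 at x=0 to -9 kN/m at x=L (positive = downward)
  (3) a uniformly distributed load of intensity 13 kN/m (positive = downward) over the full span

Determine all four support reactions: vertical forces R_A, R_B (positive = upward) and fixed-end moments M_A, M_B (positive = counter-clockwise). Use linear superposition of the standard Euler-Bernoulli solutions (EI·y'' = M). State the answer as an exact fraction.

R_A = 3371/160 kN, M_A = 3143/240 kN·m, R_B = 2549/160 kN, M_B = -2837/240 kN·m

Load 1 — point force P=3 kN at a=3 m (b=L-a=1):
  R_A = Pb²(3a+b)/L³ = 3·1²·(3·3+1)/4³ = 15/32 kN
  M_A = Pab²/L² = 3·3·1²/4² = 9/16 kN·m
  R_B = Pa²(a+3b)/L³ = 3·3²·(3+3·1)/4³ = 81/32 kN
  M_B = -Pa²b/L² = -3·3²·1/4² = -27/16 kN·m
Load 2 — triangular load w₀=-9 kN/m (0→w₀ over full span):
  R_A = 3w₀L/20 = 3·(-9)·4/20 = -27/5 kN
  M_A = w₀L²/30 = (-9)·4²/30 = -24/5 kN·m
  R_B = 7w₀L/20 = 7·(-9)·4/20 = -63/5 kN
  M_B = -w₀L²/20 = -(-9)·4²/20 = 36/5 kN·m
Load 3 — uniform load w=13 kN/m over full span:
  R_A = wL/2 = 13·4/2 = 26 kN
  M_A = wL²/12 = 13·4²/12 = 52/3 kN·m
  R_B = wL/2 = 13·4/2 = 26 kN
  M_B = -wL²/12 = -13·4²/12 = -52/3 kN·m
Superposition: R_A = 3371/160 kN, M_A = 3143/240 kN·m, R_B = 2549/160 kN, M_B = -2837/240 kN·m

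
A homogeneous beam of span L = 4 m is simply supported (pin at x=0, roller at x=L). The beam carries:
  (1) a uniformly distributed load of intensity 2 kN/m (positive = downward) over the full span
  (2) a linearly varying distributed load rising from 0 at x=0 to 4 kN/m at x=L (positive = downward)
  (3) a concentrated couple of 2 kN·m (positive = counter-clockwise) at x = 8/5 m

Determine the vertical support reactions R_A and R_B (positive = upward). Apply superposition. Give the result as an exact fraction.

Load 1 — uniform load w=2 kN/m over full span:
  R_A = wL/2 = 2·4/2 = 4 kN
  R_B = wL/2 = 2·4/2 = 4 kN
Load 2 — triangular load w₀=4 kN/m (0→w₀ over full span):
  R_A = w₀L/6 = 4·4/6 = 8/3 kN
  R_B = w₀L/3 = 4·4/3 = 16/3 kN
Load 3 — applied couple M₀=2 kN·m at a=8/5 m (b=L-a=12/5):
  R_A = M₀/L = 2/4 = 1/2 kN
  R_B = -M₀/L = -2/4 = -1/2 kN
Superposition: R_A = 43/6 kN, R_B = 53/6 kN

R_A = 43/6 kN, R_B = 53/6 kN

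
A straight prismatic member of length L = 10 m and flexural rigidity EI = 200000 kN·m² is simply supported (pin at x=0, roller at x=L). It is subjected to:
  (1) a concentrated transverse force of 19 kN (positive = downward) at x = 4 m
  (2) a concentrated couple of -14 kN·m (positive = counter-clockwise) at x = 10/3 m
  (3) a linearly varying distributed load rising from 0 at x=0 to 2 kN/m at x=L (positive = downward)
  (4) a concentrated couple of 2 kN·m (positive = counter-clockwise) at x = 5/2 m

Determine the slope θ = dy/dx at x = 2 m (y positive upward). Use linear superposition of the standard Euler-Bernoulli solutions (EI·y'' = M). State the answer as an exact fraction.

θ(2) = -3337/4800000 rad

Load 1 — point force P=19 kN at a=4 m (b=L-a=6):
  θ_1 = -Pb(L²-b²-3x²)/(6LEI)  [x≤a] = -19·6·(10²-6²-3·2²)/(6·10·200000) = -247/500000 rad
Load 2 — applied couple M₀=-14 kN·m at a=10/3 m (b=L-a=20/3):
  θ_2 = (M₀x²/(2L)+C₁)/EI  [x≤a] with C₁=M₀(3b²-L²)/(6L)=-70/9 = ((-14)·2²/(2·10)+(-70/9))/200000 = -119/2250000 rad
Load 3 — triangular load w₀=2 kN/m (0→w₀ over full span):
  θ_3 = -w₀(7L⁴-30L²x²+15x⁴)/(360LEI) = -2·(7·10⁴-30·10²·2²+15·2⁴)/(360·10·200000) = -91/562500 rad
Load 4 — applied couple M₀=2 kN·m at a=5/2 m (b=L-a=15/2):
  θ_4 = (M₀x²/(2L)+C₁)/EI  [x≤a] with C₁=M₀(3b²-L²)/(6L)=55/24 = (2·2²/(2·10)+(55/24))/200000 = 323/24000000 rad
Superposition: θ = Σ θ_i = -3337/4800000 rad ≈ -0.000695 rad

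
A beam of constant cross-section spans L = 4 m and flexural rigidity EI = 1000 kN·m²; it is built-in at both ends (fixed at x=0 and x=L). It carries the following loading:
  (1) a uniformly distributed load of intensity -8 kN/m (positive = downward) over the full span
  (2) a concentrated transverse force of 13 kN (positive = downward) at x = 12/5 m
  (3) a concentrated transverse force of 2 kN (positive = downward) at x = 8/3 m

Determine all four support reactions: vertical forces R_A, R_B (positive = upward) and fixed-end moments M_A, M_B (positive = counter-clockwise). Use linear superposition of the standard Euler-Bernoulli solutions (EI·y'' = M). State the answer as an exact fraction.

Load 1 — uniform load w=-8 kN/m over full span:
  R_A = wL/2 = (-8)·4/2 = -16 kN
  M_A = wL²/12 = (-8)·4²/12 = -32/3 kN·m
  R_B = wL/2 = (-8)·4/2 = -16 kN
  M_B = -wL²/12 = -(-8)·4²/12 = 32/3 kN·m
Load 2 — point force P=13 kN at a=12/5 m (b=L-a=8/5):
  R_A = Pb²(3a+b)/L³ = 13·(8/5)²·(3·(12/5)+(8/5))/4³ = 572/125 kN
  M_A = Pab²/L² = 13·(12/5)·(8/5)²/4² = 624/125 kN·m
  R_B = Pa²(a+3b)/L³ = 13·(12/5)²·((12/5)+3·(8/5))/4³ = 1053/125 kN
  M_B = -Pa²b/L² = -13·(12/5)²·(8/5)/4² = -936/125 kN·m
Load 3 — point force P=2 kN at a=8/3 m (b=L-a=4/3):
  R_A = Pb²(3a+b)/L³ = 2·(4/3)²·(3·(8/3)+(4/3))/4³ = 14/27 kN
  M_A = Pab²/L² = 2·(8/3)·(4/3)²/4² = 16/27 kN·m
  R_B = Pa²(a+3b)/L³ = 2·(8/3)²·((8/3)+3·(4/3))/4³ = 40/27 kN
  M_B = -Pa²b/L² = -2·(8/3)²·(4/3)/4² = -32/27 kN·m
Superposition: R_A = -36806/3375 kN, M_A = -17152/3375 kN·m, R_B = -20569/3375 kN, M_B = 6728/3375 kN·m

R_A = -36806/3375 kN, M_A = -17152/3375 kN·m, R_B = -20569/3375 kN, M_B = 6728/3375 kN·m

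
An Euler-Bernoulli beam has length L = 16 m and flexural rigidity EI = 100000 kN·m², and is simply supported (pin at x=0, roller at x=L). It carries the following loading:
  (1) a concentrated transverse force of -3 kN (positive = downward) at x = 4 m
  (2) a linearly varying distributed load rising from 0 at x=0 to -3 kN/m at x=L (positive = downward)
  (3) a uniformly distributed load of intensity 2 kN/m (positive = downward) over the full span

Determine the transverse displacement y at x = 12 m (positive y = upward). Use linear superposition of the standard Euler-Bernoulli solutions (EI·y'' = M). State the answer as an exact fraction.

Load 1 — point force P=-3 kN at a=4 m (b=L-a=12):
  y_1 = -Pa(L-x)(2Lx-a²-x²)/(6LEI)  [x>a] = -(-3)·4·(16-12)·(2·16·12-4²-12²)/(6·16·100000) = 7/6250 m
Load 2 — triangular load w₀=-3 kN/m (0→w₀ over full span):
  y_2 = -w₀x(7L⁴-10L²x²+3x⁴)/(360LEI) = -(-3)·12·(7·16⁴-10·16²·12²+3·12⁴)/(360·16·100000) = 119/12500 m
Load 3 — uniform load w=2 kN/m over full span:
  y_3 = -wx(L³-2Lx²+x³)/(24EI) = -2·12·(16³-2·16·12²+12³)/(24·100000) = -38/3125 m
Superposition: y = Σ y_i = -19/12500 m ≈ -0.001520 m

y(12) = -19/12500 m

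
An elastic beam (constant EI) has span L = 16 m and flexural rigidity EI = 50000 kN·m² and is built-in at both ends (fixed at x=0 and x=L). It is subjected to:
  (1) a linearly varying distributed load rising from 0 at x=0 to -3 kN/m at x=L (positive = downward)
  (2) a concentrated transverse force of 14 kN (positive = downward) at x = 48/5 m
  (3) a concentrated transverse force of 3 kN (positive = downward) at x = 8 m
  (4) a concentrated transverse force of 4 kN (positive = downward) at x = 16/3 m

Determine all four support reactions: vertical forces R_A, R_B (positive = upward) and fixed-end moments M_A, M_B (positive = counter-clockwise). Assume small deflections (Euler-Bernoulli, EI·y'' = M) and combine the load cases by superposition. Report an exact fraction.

R_A = 14789/6750 kN, M_A = 38426/3375 kN·m, R_B = -35039/6750 kN, M_B = -15514/3375 kN·m

Load 1 — triangular load w₀=-3 kN/m (0→w₀ over full span):
  R_A = 3w₀L/20 = 3·(-3)·16/20 = -36/5 kN
  M_A = w₀L²/30 = (-3)·16²/30 = -128/5 kN·m
  R_B = 7w₀L/20 = 7·(-3)·16/20 = -84/5 kN
  M_B = -w₀L²/20 = -(-3)·16²/20 = 192/5 kN·m
Load 2 — point force P=14 kN at a=48/5 m (b=L-a=32/5):
  R_A = Pb²(3a+b)/L³ = 14·(32/5)²·(3·(48/5)+(32/5))/16³ = 616/125 kN
  M_A = Pab²/L² = 14·(48/5)·(32/5)²/16² = 2688/125 kN·m
  R_B = Pa²(a+3b)/L³ = 14·(48/5)²·((48/5)+3·(32/5))/16³ = 1134/125 kN
  M_B = -Pa²b/L² = -14·(48/5)²·(32/5)/16² = -4032/125 kN·m
Load 3 — point force P=3 kN at a=8 m (b=L-a=8):
  R_A = Pb²(3a+b)/L³ = 3·8²·(3·8+8)/16³ = 3/2 kN
  M_A = Pab²/L² = 3·8·8²/16² = 6 kN·m
  R_B = Pa²(a+3b)/L³ = 3·8²·(8+3·8)/16³ = 3/2 kN
  M_B = -Pa²b/L² = -3·8²·8/16² = -6 kN·m
Load 4 — point force P=4 kN at a=16/3 m (b=L-a=32/3):
  R_A = Pb²(3a+b)/L³ = 4·(32/3)²·(3·(16/3)+(32/3))/16³ = 80/27 kN
  M_A = Pab²/L² = 4·(16/3)·(32/3)²/16² = 256/27 kN·m
  R_B = Pa²(a+3b)/L³ = 4·(16/3)²·((16/3)+3·(32/3))/16³ = 28/27 kN
  M_B = -Pa²b/L² = -4·(16/3)²·(32/3)/16² = -128/27 kN·m
Superposition: R_A = 14789/6750 kN, M_A = 38426/3375 kN·m, R_B = -35039/6750 kN, M_B = -15514/3375 kN·m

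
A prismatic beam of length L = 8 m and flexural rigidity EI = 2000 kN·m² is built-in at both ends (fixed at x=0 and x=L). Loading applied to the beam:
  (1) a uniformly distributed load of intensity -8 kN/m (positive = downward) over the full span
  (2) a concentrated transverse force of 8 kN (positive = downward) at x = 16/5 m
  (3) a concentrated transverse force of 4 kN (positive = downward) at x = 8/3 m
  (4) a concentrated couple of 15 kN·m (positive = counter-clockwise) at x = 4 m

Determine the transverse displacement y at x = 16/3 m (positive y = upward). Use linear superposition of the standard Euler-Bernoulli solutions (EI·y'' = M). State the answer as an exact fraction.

Load 1 — uniform load w=-8 kN/m over full span:
  y_1 = -wx²(L-x)²/(24EI) = -(-8)·(16/3)²·(8-(16/3))²/(24·2000) = 1024/30375 m
Load 2 — point force P=8 kN at a=16/5 m (b=L-a=24/5):
  y_2 = -Pa²(L-x)²(3bL-(3b+a)(L-x))/(6L³EI)  [x>a] = -8·(16/5)²·(8-(16/3))²·(3·(24/5)·8-(3·(24/5)+(16/5))·(8-(16/3)))/(6·8³·2000) = -8192/1265625 m
Load 3 — point force P=4 kN at a=8/3 m (b=L-a=16/3):
  y_3 = -Pa²(L-x)²(3bL-(3b+a)(L-x))/(6L³EI)  [x>a] = -4·(8/3)²·(8-(16/3))²·(3·(16/3)·8-(3·(16/3)+(8/3))·(8-(16/3)))/(6·8³·2000) = -704/273375 m
Load 4 — applied couple M₀=15 kN·m at a=4 m (b=L-a=4):
  y_4 = (R_Ax³/6 - M_Ax²/2 - M₀(x-a)²/2)/EI  [x>a] with R_A=45/16, M_A=15/4 = ((45/16)·(16/3)³/6 - (15/4)·(16/3)²/2 - 15·((16/3)-4)²/2)/2000 = 1/450 m
Superposition: y = Σ y_i = 1837507/68343750 m ≈ 0.026886 m

y(16/3) = 1837507/68343750 m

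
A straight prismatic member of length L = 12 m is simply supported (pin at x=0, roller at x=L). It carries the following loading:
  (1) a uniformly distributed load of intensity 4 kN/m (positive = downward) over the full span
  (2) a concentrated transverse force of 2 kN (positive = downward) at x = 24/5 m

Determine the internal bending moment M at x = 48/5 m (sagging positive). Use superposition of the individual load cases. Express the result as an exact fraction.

M(48/5) = 48 kN·m

Load 1 — uniform load w=4 kN/m over full span:
  M_1 = wx(L-x)/2 = 4·(48/5)·(12-(48/5))/2 = 1152/25 kN·m
Load 2 — point force P=2 kN at a=24/5 m (b=L-a=36/5):
  M_2 = Pa(L-x)/L  [x>a] = 2·(24/5)·(12-(48/5))/12 = 48/25 kN·m
Superposition: M = Σ M_i = 48 kN·m ≈ 48.000000 kN·m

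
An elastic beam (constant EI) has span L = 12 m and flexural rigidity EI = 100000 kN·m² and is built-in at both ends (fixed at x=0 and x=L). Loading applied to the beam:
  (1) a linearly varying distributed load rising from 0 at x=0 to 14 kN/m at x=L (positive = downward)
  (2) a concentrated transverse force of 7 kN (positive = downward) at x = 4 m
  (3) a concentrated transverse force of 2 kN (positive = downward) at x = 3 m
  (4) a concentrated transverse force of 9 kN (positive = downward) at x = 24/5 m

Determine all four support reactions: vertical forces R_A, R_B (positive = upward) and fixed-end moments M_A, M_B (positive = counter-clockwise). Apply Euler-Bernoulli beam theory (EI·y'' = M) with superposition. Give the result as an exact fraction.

R_A = 2046853/54000 kN, M_A = 887143/9000 kN·m, R_B = 3461147/54000 kN, M_B = -1066637/9000 kN·m

Load 1 — triangular load w₀=14 kN/m (0→w₀ over full span):
  R_A = 3w₀L/20 = 3·14·12/20 = 126/5 kN
  M_A = w₀L²/30 = 14·12²/30 = 336/5 kN·m
  R_B = 7w₀L/20 = 7·14·12/20 = 294/5 kN
  M_B = -w₀L²/20 = -14·12²/20 = -504/5 kN·m
Load 2 — point force P=7 kN at a=4 m (b=L-a=8):
  R_A = Pb²(3a+b)/L³ = 7·8²·(3·4+8)/12³ = 140/27 kN
  M_A = Pab²/L² = 7·4·8²/12² = 112/9 kN·m
  R_B = Pa²(a+3b)/L³ = 7·4²·(4+3·8)/12³ = 49/27 kN
  M_B = -Pa²b/L² = -7·4²·8/12² = -56/9 kN·m
Load 3 — point force P=2 kN at a=3 m (b=L-a=9):
  R_A = Pb²(3a+b)/L³ = 2·9²·(3·3+9)/12³ = 27/16 kN
  M_A = Pab²/L² = 2·3·9²/12² = 27/8 kN·m
  R_B = Pa²(a+3b)/L³ = 2·3²·(3+3·9)/12³ = 5/16 kN
  M_B = -Pa²b/L² = -2·3²·9/12² = -9/8 kN·m
Load 4 — point force P=9 kN at a=24/5 m (b=L-a=36/5):
  R_A = Pb²(3a+b)/L³ = 9·(36/5)²·(3·(24/5)+(36/5))/12³ = 729/125 kN
  M_A = Pab²/L² = 9·(24/5)·(36/5)²/12² = 1944/125 kN·m
  R_B = Pa²(a+3b)/L³ = 9·(24/5)²·((24/5)+3·(36/5))/12³ = 396/125 kN
  M_B = -Pa²b/L² = -9·(24/5)²·(36/5)/12² = -1296/125 kN·m
Superposition: R_A = 2046853/54000 kN, M_A = 887143/9000 kN·m, R_B = 3461147/54000 kN, M_B = -1066637/9000 kN·m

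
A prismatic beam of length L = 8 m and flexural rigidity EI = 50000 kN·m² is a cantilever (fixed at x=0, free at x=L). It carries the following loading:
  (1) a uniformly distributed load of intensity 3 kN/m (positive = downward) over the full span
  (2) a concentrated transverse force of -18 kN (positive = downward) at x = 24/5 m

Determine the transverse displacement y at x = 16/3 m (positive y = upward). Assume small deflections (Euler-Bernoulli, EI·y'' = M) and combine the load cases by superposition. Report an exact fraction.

Load 1 — uniform load w=3 kN/m over full span:
  y_1 = -wx²(x²-4Lx+6L²)/(24EI) = -3·(16/3)²·((16/3)²-4·8·(16/3)+6·8²)/(24·50000) = -4352/253125 m
Load 2 — point force P=-18 kN at a=24/5 m (b=L-a=16/5):
  y_2 = -Pa²(3x-a)/(6EI)  [x>a] = -(-18)·(24/5)²·(3·(16/3)-(24/5))/(6·50000) = 6048/390625 m
Superposition: y = Σ y_i = -54112/31640625 m ≈ -0.001710 m

y(16/3) = -54112/31640625 m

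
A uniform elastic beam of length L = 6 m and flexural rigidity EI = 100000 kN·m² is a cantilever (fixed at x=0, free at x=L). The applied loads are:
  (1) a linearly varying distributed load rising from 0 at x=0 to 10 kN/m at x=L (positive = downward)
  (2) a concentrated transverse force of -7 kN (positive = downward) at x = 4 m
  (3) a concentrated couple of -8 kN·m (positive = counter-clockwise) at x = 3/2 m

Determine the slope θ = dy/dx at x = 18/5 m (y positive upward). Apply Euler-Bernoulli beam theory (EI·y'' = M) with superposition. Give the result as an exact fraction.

θ(18/5) = -804/390625 rad

Load 1 — triangular load w₀=10 kN/m (0→w₀ over full span):
  θ_1 = (w₀Lx²/4-w₀L²x/3-w₀x⁴/(24L))/EI = (10·6·(18/5)²/4-10·6²·(18/5)/3-10·(18/5)⁴/(24·6))/100000 = -15579/6250000 rad
Load 2 — point force P=-7 kN at a=4 m (b=L-a=2):
  θ_2 = -Px(2a-x)/(2EI)  [x≤a] = -(-7)·(18/5)·(2·4-(18/5))/(2·100000) = 693/1250000 rad
Load 3 — applied couple M₀=-8 kN·m at a=3/2 m (b=L-a=9/2):
  θ_3 = M₀a/EI  [x>a] = (-8)·(3/2)/100000 = -3/25000 rad
Superposition: θ = Σ θ_i = -804/390625 rad ≈ -0.002058 rad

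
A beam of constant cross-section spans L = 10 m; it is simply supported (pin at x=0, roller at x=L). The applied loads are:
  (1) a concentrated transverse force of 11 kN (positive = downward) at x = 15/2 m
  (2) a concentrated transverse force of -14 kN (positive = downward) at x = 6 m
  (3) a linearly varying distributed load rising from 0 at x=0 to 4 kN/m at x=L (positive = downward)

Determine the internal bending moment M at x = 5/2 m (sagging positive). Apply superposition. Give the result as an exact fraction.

Load 1 — point force P=11 kN at a=15/2 m (b=L-a=5/2):
  M_1 = Pbx/L  [x≤a] = 11·(5/2)·(5/2)/10 = 55/8 kN·m
Load 2 — point force P=-14 kN at a=6 m (b=L-a=4):
  M_2 = Pbx/L  [x≤a] = (-14)·4·(5/2)/10 = -14 kN·m
Load 3 — triangular load w₀=4 kN/m (0→w₀ over full span):
  M_3 = w₀Lx/6 - w₀x³/(6L) = 4·10·(5/2)/6 - 4·(5/2)³/(6·10) = 125/8 kN·m
Superposition: M = Σ M_i = 17/2 kN·m ≈ 8.500000 kN·m

M(5/2) = 17/2 kN·m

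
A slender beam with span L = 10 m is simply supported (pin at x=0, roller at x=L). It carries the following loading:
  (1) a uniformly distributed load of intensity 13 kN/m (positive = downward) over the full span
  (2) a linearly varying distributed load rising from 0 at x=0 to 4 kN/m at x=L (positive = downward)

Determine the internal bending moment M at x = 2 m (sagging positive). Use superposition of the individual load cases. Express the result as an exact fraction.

M(2) = 584/5 kN·m

Load 1 — uniform load w=13 kN/m over full span:
  M_1 = wx(L-x)/2 = 13·2·(10-2)/2 = 104 kN·m
Load 2 — triangular load w₀=4 kN/m (0→w₀ over full span):
  M_2 = w₀Lx/6 - w₀x³/(6L) = 4·10·2/6 - 4·2³/(6·10) = 64/5 kN·m
Superposition: M = Σ M_i = 584/5 kN·m ≈ 116.800000 kN·m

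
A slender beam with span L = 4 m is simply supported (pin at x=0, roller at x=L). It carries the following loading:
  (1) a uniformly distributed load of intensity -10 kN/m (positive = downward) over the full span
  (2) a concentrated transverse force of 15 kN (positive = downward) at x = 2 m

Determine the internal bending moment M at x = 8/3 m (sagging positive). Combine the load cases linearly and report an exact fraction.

Load 1 — uniform load w=-10 kN/m over full span:
  M_1 = wx(L-x)/2 = (-10)·(8/3)·(4-(8/3))/2 = -160/9 kN·m
Load 2 — point force P=15 kN at a=2 m (b=L-a=2):
  M_2 = Pa(L-x)/L  [x>a] = 15·2·(4-(8/3))/4 = 10 kN·m
Superposition: M = Σ M_i = -70/9 kN·m ≈ -7.777778 kN·m

M(8/3) = -70/9 kN·m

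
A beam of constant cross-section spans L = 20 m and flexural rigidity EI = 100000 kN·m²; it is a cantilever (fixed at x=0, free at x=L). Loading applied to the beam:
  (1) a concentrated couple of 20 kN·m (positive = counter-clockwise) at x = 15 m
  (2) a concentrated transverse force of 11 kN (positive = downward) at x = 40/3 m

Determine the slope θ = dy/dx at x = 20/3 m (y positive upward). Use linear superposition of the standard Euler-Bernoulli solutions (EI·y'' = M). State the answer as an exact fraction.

θ(20/3) = -3/500 rad

Load 1 — applied couple M₀=20 kN·m at a=15 m (b=L-a=5):
  θ_1 = M₀x/EI  [x≤a] = 20·(20/3)/100000 = 1/750 rad
Load 2 — point force P=11 kN at a=40/3 m (b=L-a=20/3):
  θ_2 = -Px(2a-x)/(2EI)  [x≤a] = -11·(20/3)·(2·(40/3)-(20/3))/(2·100000) = -11/1500 rad
Superposition: θ = Σ θ_i = -3/500 rad ≈ -0.006000 rad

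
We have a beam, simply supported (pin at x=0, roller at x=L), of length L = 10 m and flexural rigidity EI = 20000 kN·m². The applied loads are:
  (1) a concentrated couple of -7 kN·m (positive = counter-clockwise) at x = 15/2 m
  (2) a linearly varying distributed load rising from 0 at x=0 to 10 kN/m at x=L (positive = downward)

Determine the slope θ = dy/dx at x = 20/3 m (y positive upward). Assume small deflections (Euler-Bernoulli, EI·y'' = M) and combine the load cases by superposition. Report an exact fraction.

Load 1 — applied couple M₀=-7 kN·m at a=15/2 m (b=L-a=5/2):
  θ_1 = (M₀x²/(2L)+C₁)/EI  [x≤a] with C₁=M₀(3b²-L²)/(6L)=455/48 = ((-7)·(20/3)²/(2·10)+(455/48))/20000 = -7/23040 rad
Load 2 — triangular load w₀=10 kN/m (0→w₀ over full span):
  θ_2 = -w₀(7L⁴-30L²x²+15x⁴)/(360LEI) = -10·(7·10⁴-30·10²·(20/3)²+15·(20/3)⁴)/(360·10·20000) = 91/19440 rad
Superposition: θ = Σ θ_i = 2723/622080 rad ≈ 0.004377 rad

θ(20/3) = 2723/622080 rad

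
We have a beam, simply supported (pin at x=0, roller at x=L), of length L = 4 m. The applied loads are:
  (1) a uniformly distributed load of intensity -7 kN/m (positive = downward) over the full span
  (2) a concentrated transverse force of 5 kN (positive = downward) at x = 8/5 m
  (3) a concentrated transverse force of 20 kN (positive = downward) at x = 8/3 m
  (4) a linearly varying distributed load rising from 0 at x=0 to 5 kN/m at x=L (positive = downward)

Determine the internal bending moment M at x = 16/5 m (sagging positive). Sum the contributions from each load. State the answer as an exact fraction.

M(16/5) = 536/75 kN·m

Load 1 — uniform load w=-7 kN/m over full span:
  M_1 = wx(L-x)/2 = (-7)·(16/5)·(4-(16/5))/2 = -224/25 kN·m
Load 2 — point force P=5 kN at a=8/5 m (b=L-a=12/5):
  M_2 = Pa(L-x)/L  [x>a] = 5·(8/5)·(4-(16/5))/4 = 8/5 kN·m
Load 3 — point force P=20 kN at a=8/3 m (b=L-a=4/3):
  M_3 = Pa(L-x)/L  [x>a] = 20·(8/3)·(4-(16/5))/4 = 32/3 kN·m
Load 4 — triangular load w₀=5 kN/m (0→w₀ over full span):
  M_4 = w₀Lx/6 - w₀x³/(6L) = 5·4·(16/5)/6 - 5·(16/5)³/(6·4) = 96/25 kN·m
Superposition: M = Σ M_i = 536/75 kN·m ≈ 7.146667 kN·m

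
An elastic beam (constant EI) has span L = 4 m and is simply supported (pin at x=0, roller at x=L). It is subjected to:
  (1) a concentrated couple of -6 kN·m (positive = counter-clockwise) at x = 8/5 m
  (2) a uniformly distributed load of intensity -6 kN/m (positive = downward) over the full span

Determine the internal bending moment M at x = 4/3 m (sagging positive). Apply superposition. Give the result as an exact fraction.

Load 1 — applied couple M₀=-6 kN·m at a=8/5 m (b=L-a=12/5):
  M_1 = M₀x/L  [x≤a] = (-6)·(4/3)/4 = -2 kN·m
Load 2 — uniform load w=-6 kN/m over full span:
  M_2 = wx(L-x)/2 = (-6)·(4/3)·(4-(4/3))/2 = -32/3 kN·m
Superposition: M = Σ M_i = -38/3 kN·m ≈ -12.666667 kN·m

M(4/3) = -38/3 kN·m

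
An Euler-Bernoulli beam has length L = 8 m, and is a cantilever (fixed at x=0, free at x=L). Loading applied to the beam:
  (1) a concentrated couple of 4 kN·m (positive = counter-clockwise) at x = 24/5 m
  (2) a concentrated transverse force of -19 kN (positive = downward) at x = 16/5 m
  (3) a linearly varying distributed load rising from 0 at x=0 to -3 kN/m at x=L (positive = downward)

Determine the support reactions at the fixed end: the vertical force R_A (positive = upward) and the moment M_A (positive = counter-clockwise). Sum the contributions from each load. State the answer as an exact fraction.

R_A = -31 kN, M_A = -644/5 kN·m

Load 1 — applied couple M₀=4 kN·m at a=24/5 m (b=L-a=16/5):
  R_A = 0 kN
  M_A = -M₀ = -4 kN·m
Load 2 — point force P=-19 kN at a=16/5 m (b=L-a=24/5):
  R_A = P = (-19) = -19 kN
  M_A = Pa = (-19)·(16/5) = -304/5 kN·m
Load 3 — triangular load w₀=-3 kN/m (0→w₀ over full span):
  R_A = w₀L/2 = (-3)·8/2 = -12 kN
  M_A = w₀L²/3 = (-3)·8²/3 = -64 kN·m
Superposition: R_A = -31 kN, M_A = -644/5 kN·m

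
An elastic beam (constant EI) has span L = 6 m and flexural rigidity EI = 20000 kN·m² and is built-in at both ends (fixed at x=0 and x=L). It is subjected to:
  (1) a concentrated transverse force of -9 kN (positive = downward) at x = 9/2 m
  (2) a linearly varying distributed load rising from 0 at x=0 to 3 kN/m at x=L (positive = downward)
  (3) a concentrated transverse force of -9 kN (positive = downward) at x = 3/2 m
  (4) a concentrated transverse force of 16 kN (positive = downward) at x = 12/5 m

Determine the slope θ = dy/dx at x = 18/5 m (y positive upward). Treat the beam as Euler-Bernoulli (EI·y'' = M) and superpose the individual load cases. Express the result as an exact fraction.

Load 1 — point force P=-9 kN at a=9/2 m (b=L-a=3/2):
  θ_1 = -Pb²x(2aL-(3a+b)x)/(2L³EI)  [x≤a] = -(-9)·(3/2)²·(18/5)·(2·(9/2)·6-(3·(9/2)+(3/2))·(18/5))/(2·6³·20000) = 0 rad
Load 2 — triangular load w₀=3 kN/m (0→w₀ over full span):
  θ_2 = -w₀(2x(L-x)(L-2x)(x+2L)+x²(L-x)²)/(120LEI) = -3·(2·(18/5)·(6-(18/5))·(6-2·(18/5))·((18/5)+2·6)+(18/5)²·(6-(18/5))²)/(120·6·20000) = 81/1562500 rad
Load 3 — point force P=-9 kN at a=3/2 m (b=L-a=9/2):
  θ_3 = Pa²(L-x)(2bL-(3b+a)(L-x))/(2L³EI)  [x>a] = (-9)·(3/2)²·(6-(18/5))·(2·(9/2)·6-(3·(9/2)+(3/2))·(6-(18/5)))/(2·6³·20000) = -81/800000 rad
Load 4 — point force P=16 kN at a=12/5 m (b=L-a=18/5):
  θ_4 = Pa²(L-x)(2bL-(3b+a)(L-x))/(2L³EI)  [x>a] = 16·(12/5)²·(6-(18/5))·(2·(18/5)·6-(3·(18/5)+(12/5))·(6-(18/5)))/(2·6³·20000) = 576/1953125 rad
Superposition: θ = Σ θ_i = 122751/500000000 rad ≈ 0.000246 rad

θ(18/5) = 122751/500000000 rad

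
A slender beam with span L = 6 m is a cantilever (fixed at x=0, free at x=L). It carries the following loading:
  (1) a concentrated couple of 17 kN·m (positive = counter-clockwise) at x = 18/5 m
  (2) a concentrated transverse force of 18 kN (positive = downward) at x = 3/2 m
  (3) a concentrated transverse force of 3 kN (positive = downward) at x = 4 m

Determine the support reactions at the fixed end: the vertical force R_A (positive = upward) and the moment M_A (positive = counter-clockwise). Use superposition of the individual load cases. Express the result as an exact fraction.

Load 1 — applied couple M₀=17 kN·m at a=18/5 m (b=L-a=12/5):
  R_A = 0 kN
  M_A = -M₀ = -17 kN·m
Load 2 — point force P=18 kN at a=3/2 m (b=L-a=9/2):
  R_A = P = 18 kN
  M_A = Pa = 18·(3/2) = 27 kN·m
Load 3 — point force P=3 kN at a=4 m (b=L-a=2):
  R_A = P = 3 kN
  M_A = Pa = 3·4 = 12 kN·m
Superposition: R_A = 21 kN, M_A = 22 kN·m

R_A = 21 kN, M_A = 22 kN·m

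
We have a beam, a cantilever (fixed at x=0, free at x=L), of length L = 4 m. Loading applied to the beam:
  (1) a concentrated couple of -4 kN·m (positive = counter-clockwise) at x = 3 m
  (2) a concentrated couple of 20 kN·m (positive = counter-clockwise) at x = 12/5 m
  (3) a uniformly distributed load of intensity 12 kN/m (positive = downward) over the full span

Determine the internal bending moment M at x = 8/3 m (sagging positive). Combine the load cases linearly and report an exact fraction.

M(8/3) = -44/3 kN·m

Load 1 — applied couple M₀=-4 kN·m at a=3 m (b=L-a=1):
  M_1 = M₀  [x≤a] = (-4) = -4 kN·m
Load 2 — applied couple M₀=20 kN·m at a=12/5 m (b=L-a=8/5):
  M_2 = 0  [x>a] = 0 kN·m
Load 3 — uniform load w=12 kN/m over full span:
  M_3 = -w(L-x)²/2 = -12·(4-(8/3))²/2 = -32/3 kN·m
Superposition: M = Σ M_i = -44/3 kN·m ≈ -14.666667 kN·m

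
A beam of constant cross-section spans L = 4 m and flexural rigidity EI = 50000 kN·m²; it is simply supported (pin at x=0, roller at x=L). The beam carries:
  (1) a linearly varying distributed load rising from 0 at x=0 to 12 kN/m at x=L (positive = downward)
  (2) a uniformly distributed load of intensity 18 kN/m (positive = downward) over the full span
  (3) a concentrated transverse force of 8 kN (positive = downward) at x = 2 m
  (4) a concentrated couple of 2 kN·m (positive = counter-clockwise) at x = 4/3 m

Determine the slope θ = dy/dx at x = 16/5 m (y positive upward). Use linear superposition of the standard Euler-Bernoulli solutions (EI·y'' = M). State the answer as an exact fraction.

Load 1 — triangular load w₀=12 kN/m (0→w₀ over full span):
  θ_1 = -w₀(7L⁴-30L²x²+15x⁴)/(360LEI) = -12·(7·4⁴-30·4²·(16/5)²+15·(16/5)⁴)/(360·4·50000) = 1514/5859375 rad
Load 2 — uniform load w=18 kN/m over full span:
  θ_2 = -w(L³-6Lx²+4x³)/(24EI) = -18·(4³-6·4·(16/5)²+4·(16/5)³)/(24·50000) = 297/390625 rad
Load 3 — point force P=8 kN at a=2 m (b=L-a=2):
  θ_3 = -Pa(2L²-6Lx+3x²+a²)/(6LEI)  [x>a] = -8·2·(2·4²-6·4·(16/5)+3·(16/5)²+2²)/(6·4·50000) = 21/156250 rad
Load 4 — applied couple M₀=2 kN·m at a=4/3 m (b=L-a=8/3):
  θ_4 = (M₀x²/(2L)-M₀(x-a)+C₁)/EI  [x>a] with C₁=M₀(3b²-L²)/(6L)=4/9 = (2·(16/5)²/(2·4)-2·((16/5)-(4/3))+(4/9))/50000 = -41/2812500 rad
Superposition: θ = Σ θ_i = 80053/70312500 rad ≈ 0.001139 rad

θ(16/5) = 80053/70312500 rad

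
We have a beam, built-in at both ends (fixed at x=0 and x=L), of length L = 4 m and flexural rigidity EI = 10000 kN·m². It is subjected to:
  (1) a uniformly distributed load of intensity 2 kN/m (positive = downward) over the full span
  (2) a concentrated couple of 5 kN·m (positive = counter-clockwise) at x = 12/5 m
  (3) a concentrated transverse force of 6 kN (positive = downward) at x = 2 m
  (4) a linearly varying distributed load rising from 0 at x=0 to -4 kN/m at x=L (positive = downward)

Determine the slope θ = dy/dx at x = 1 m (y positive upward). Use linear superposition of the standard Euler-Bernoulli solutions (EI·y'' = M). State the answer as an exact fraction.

Load 1 — uniform load w=2 kN/m over full span:
  θ_1 = -wx(L-x)(L-2x)/(12EI) = -2·1·(4-1)·(4-2·1)/(12·10000) = -1/10000 rad
Load 2 — applied couple M₀=5 kN·m at a=12/5 m (b=L-a=8/5):
  θ_2 = (R_Ax²/2 - M_Ax)/EI  [x≤a] with R_A=9/5, M_A=8/5 = ((9/5)·1²/2 - (8/5)·1)/10000 = -7/100000 rad
Load 3 — point force P=6 kN at a=2 m (b=L-a=2):
  θ_3 = -Pb²x(2aL-(3a+b)x)/(2L³EI)  [x≤a] = -6·2²·1·(2·2·4-(3·2+2)·1)/(2·4³·10000) = -3/20000 rad
Load 4 — triangular load w₀=-4 kN/m (0→w₀ over full span):
  θ_4 = -w₀(2x(L-x)(L-2x)(x+2L)+x²(L-x)²)/(120LEI) = -(-4)·(2·1·(4-1)·(4-2·1)·(1+2·4)+1²·(4-1)²)/(120·4·10000) = 39/400000 rad
Superposition: θ = Σ θ_i = -89/400000 rad ≈ -0.000222 rad

θ(1) = -89/400000 rad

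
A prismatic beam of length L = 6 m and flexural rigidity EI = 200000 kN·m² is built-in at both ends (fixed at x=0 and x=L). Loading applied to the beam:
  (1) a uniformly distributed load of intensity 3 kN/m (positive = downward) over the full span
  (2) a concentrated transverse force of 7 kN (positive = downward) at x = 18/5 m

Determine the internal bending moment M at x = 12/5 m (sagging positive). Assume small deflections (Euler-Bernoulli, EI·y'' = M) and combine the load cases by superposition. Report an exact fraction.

M(12/5) = 3651/625 kN·m

Load 1 — uniform load w=3 kN/m over full span:
  M_1 = wLx/2 - wL²/12 - wx²/2 = 3·6·(12/5)/2 - 3·6²/12 - 3·(12/5)²/2 = 99/25 kN·m
Load 2 — point force P=7 kN at a=18/5 m (b=L-a=12/5):
  M_2 = Pb²(3a+b)x/L³ - Pab²/L²  [x≤a] = 7·(12/5)²·(3·(18/5)+(12/5))·(12/5)/6³ - 7·(18/5)·(12/5)²/6² = 1176/625 kN·m
Superposition: M = Σ M_i = 3651/625 kN·m ≈ 5.841600 kN·m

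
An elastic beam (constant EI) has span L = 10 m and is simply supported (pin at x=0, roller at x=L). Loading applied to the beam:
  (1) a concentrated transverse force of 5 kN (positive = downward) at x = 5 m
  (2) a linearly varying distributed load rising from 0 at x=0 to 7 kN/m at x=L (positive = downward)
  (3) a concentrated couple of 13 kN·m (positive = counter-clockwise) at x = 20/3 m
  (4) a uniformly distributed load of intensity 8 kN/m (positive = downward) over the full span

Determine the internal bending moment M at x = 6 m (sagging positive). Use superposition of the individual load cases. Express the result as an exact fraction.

Load 1 — point force P=5 kN at a=5 m (b=L-a=5):
  M_1 = Pa(L-x)/L  [x>a] = 5·5·(10-6)/10 = 10 kN·m
Load 2 — triangular load w₀=7 kN/m (0→w₀ over full span):
  M_2 = w₀Lx/6 - w₀x³/(6L) = 7·10·6/6 - 7·6³/(6·10) = 224/5 kN·m
Load 3 — applied couple M₀=13 kN·m at a=20/3 m (b=L-a=10/3):
  M_3 = M₀x/L  [x≤a] = 13·6/10 = 39/5 kN·m
Load 4 — uniform load w=8 kN/m over full span:
  M_4 = wx(L-x)/2 = 8·6·(10-6)/2 = 96 kN·m
Superposition: M = Σ M_i = 793/5 kN·m ≈ 158.600000 kN·m

M(6) = 793/5 kN·m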